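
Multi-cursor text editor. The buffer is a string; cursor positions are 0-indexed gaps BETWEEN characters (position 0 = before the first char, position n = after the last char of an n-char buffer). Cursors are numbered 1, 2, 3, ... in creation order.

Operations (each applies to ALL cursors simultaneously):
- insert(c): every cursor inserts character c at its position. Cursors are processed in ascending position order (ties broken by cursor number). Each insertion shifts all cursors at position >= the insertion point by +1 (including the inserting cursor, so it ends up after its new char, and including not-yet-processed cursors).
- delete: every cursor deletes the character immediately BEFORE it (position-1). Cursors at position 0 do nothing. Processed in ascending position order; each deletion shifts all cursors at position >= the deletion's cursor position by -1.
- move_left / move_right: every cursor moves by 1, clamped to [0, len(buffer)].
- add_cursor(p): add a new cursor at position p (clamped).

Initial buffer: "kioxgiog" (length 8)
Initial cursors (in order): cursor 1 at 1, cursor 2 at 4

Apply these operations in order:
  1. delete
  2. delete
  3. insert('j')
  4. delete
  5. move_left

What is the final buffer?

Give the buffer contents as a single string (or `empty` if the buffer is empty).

Answer: igiog

Derivation:
After op 1 (delete): buffer="iogiog" (len 6), cursors c1@0 c2@2, authorship ......
After op 2 (delete): buffer="igiog" (len 5), cursors c1@0 c2@1, authorship .....
After op 3 (insert('j')): buffer="jijgiog" (len 7), cursors c1@1 c2@3, authorship 1.2....
After op 4 (delete): buffer="igiog" (len 5), cursors c1@0 c2@1, authorship .....
After op 5 (move_left): buffer="igiog" (len 5), cursors c1@0 c2@0, authorship .....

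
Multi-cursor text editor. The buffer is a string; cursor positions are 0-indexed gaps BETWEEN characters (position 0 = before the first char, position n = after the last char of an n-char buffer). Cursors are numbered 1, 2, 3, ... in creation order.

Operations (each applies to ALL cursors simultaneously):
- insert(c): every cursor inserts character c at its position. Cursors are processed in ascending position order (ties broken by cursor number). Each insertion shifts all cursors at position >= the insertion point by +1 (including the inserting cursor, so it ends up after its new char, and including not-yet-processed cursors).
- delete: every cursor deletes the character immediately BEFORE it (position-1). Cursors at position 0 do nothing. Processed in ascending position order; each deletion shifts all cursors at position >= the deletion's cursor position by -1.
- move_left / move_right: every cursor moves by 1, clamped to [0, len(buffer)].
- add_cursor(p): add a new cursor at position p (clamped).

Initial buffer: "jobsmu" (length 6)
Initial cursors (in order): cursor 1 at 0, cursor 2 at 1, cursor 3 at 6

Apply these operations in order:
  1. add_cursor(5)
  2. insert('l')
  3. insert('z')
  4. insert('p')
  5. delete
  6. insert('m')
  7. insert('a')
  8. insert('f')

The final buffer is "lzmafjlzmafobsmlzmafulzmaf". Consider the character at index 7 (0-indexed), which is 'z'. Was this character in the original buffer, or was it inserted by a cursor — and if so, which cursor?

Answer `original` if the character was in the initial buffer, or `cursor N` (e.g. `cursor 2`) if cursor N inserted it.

Answer: cursor 2

Derivation:
After op 1 (add_cursor(5)): buffer="jobsmu" (len 6), cursors c1@0 c2@1 c4@5 c3@6, authorship ......
After op 2 (insert('l')): buffer="ljlobsmlul" (len 10), cursors c1@1 c2@3 c4@8 c3@10, authorship 1.2....4.3
After op 3 (insert('z')): buffer="lzjlzobsmlzulz" (len 14), cursors c1@2 c2@5 c4@11 c3@14, authorship 11.22....44.33
After op 4 (insert('p')): buffer="lzpjlzpobsmlzpulzp" (len 18), cursors c1@3 c2@7 c4@14 c3@18, authorship 111.222....444.333
After op 5 (delete): buffer="lzjlzobsmlzulz" (len 14), cursors c1@2 c2@5 c4@11 c3@14, authorship 11.22....44.33
After op 6 (insert('m')): buffer="lzmjlzmobsmlzmulzm" (len 18), cursors c1@3 c2@7 c4@14 c3@18, authorship 111.222....444.333
After op 7 (insert('a')): buffer="lzmajlzmaobsmlzmaulzma" (len 22), cursors c1@4 c2@9 c4@17 c3@22, authorship 1111.2222....4444.3333
After op 8 (insert('f')): buffer="lzmafjlzmafobsmlzmafulzmaf" (len 26), cursors c1@5 c2@11 c4@20 c3@26, authorship 11111.22222....44444.33333
Authorship (.=original, N=cursor N): 1 1 1 1 1 . 2 2 2 2 2 . . . . 4 4 4 4 4 . 3 3 3 3 3
Index 7: author = 2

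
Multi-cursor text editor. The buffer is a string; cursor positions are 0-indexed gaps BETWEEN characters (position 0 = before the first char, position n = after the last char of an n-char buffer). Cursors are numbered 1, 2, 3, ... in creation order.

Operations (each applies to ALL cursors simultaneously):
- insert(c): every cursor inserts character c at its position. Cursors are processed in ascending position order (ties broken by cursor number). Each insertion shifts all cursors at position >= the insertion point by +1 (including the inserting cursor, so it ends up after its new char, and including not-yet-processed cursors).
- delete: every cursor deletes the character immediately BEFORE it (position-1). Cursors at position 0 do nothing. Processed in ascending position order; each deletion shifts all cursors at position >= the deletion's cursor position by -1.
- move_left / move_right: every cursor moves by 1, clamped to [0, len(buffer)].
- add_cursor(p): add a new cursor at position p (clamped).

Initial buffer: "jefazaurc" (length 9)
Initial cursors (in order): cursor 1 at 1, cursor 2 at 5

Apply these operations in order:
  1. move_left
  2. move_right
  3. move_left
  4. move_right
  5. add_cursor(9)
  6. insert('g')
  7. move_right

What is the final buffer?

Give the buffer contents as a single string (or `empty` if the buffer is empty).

Answer: jgefazgaurcg

Derivation:
After op 1 (move_left): buffer="jefazaurc" (len 9), cursors c1@0 c2@4, authorship .........
After op 2 (move_right): buffer="jefazaurc" (len 9), cursors c1@1 c2@5, authorship .........
After op 3 (move_left): buffer="jefazaurc" (len 9), cursors c1@0 c2@4, authorship .........
After op 4 (move_right): buffer="jefazaurc" (len 9), cursors c1@1 c2@5, authorship .........
After op 5 (add_cursor(9)): buffer="jefazaurc" (len 9), cursors c1@1 c2@5 c3@9, authorship .........
After op 6 (insert('g')): buffer="jgefazgaurcg" (len 12), cursors c1@2 c2@7 c3@12, authorship .1....2....3
After op 7 (move_right): buffer="jgefazgaurcg" (len 12), cursors c1@3 c2@8 c3@12, authorship .1....2....3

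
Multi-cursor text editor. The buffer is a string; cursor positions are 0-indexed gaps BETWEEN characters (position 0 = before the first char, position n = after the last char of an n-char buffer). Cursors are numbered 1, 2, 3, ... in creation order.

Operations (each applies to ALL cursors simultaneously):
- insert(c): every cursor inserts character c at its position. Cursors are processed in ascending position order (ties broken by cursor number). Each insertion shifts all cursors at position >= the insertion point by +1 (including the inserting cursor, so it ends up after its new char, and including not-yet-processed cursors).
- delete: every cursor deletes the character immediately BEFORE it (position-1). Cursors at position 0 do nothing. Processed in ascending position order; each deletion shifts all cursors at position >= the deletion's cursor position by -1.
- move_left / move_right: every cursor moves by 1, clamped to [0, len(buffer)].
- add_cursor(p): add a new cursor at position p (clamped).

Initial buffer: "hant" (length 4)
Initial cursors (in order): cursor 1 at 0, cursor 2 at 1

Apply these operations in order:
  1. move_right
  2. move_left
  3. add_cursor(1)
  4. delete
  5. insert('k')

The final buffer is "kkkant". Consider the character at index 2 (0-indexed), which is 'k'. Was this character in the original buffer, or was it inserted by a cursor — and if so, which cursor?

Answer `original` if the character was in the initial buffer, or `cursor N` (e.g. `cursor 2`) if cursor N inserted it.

Answer: cursor 3

Derivation:
After op 1 (move_right): buffer="hant" (len 4), cursors c1@1 c2@2, authorship ....
After op 2 (move_left): buffer="hant" (len 4), cursors c1@0 c2@1, authorship ....
After op 3 (add_cursor(1)): buffer="hant" (len 4), cursors c1@0 c2@1 c3@1, authorship ....
After op 4 (delete): buffer="ant" (len 3), cursors c1@0 c2@0 c3@0, authorship ...
After op 5 (insert('k')): buffer="kkkant" (len 6), cursors c1@3 c2@3 c3@3, authorship 123...
Authorship (.=original, N=cursor N): 1 2 3 . . .
Index 2: author = 3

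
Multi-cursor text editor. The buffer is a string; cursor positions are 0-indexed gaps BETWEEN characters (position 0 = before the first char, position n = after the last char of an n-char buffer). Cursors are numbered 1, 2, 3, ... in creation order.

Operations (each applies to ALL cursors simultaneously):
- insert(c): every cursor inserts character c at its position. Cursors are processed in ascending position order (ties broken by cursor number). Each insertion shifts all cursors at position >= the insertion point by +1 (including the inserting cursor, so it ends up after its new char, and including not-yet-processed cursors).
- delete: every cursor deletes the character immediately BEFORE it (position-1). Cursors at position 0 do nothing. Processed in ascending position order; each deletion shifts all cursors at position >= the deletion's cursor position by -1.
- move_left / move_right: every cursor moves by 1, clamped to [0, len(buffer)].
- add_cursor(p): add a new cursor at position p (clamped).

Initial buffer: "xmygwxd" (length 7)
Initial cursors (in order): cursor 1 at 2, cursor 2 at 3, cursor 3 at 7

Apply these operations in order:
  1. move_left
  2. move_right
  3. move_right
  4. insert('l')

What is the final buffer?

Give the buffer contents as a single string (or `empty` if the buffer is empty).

After op 1 (move_left): buffer="xmygwxd" (len 7), cursors c1@1 c2@2 c3@6, authorship .......
After op 2 (move_right): buffer="xmygwxd" (len 7), cursors c1@2 c2@3 c3@7, authorship .......
After op 3 (move_right): buffer="xmygwxd" (len 7), cursors c1@3 c2@4 c3@7, authorship .......
After op 4 (insert('l')): buffer="xmylglwxdl" (len 10), cursors c1@4 c2@6 c3@10, authorship ...1.2...3

Answer: xmylglwxdl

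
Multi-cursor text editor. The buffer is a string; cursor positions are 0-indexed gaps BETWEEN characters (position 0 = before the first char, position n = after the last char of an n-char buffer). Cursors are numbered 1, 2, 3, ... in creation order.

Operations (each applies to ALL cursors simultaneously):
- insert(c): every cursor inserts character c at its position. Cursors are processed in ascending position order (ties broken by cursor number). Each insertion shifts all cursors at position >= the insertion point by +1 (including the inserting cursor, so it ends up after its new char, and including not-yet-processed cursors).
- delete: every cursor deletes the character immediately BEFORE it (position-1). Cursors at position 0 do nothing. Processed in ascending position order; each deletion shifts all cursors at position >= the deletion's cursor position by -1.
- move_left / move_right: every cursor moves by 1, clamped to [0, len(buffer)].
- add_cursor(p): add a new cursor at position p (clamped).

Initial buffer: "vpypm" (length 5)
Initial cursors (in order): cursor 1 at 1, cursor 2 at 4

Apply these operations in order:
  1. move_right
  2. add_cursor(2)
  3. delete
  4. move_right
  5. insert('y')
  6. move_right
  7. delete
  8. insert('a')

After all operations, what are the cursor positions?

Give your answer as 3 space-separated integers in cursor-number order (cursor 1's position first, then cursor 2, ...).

After op 1 (move_right): buffer="vpypm" (len 5), cursors c1@2 c2@5, authorship .....
After op 2 (add_cursor(2)): buffer="vpypm" (len 5), cursors c1@2 c3@2 c2@5, authorship .....
After op 3 (delete): buffer="yp" (len 2), cursors c1@0 c3@0 c2@2, authorship ..
After op 4 (move_right): buffer="yp" (len 2), cursors c1@1 c3@1 c2@2, authorship ..
After op 5 (insert('y')): buffer="yyypy" (len 5), cursors c1@3 c3@3 c2@5, authorship .13.2
After op 6 (move_right): buffer="yyypy" (len 5), cursors c1@4 c3@4 c2@5, authorship .13.2
After op 7 (delete): buffer="yy" (len 2), cursors c1@2 c2@2 c3@2, authorship .1
After op 8 (insert('a')): buffer="yyaaa" (len 5), cursors c1@5 c2@5 c3@5, authorship .1123

Answer: 5 5 5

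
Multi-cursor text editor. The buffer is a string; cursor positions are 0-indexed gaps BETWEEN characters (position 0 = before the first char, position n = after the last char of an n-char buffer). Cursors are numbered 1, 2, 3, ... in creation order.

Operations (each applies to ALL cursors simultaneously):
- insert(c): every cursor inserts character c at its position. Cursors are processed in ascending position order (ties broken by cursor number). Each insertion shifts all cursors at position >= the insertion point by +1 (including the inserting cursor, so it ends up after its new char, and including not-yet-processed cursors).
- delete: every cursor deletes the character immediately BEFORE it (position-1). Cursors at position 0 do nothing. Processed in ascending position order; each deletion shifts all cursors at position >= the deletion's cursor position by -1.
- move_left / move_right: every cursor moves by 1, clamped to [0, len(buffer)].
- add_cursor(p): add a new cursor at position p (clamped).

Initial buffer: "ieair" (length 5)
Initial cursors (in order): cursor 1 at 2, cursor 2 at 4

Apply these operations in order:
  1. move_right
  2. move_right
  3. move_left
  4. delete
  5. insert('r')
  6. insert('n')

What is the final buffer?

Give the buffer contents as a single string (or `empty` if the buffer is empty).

After op 1 (move_right): buffer="ieair" (len 5), cursors c1@3 c2@5, authorship .....
After op 2 (move_right): buffer="ieair" (len 5), cursors c1@4 c2@5, authorship .....
After op 3 (move_left): buffer="ieair" (len 5), cursors c1@3 c2@4, authorship .....
After op 4 (delete): buffer="ier" (len 3), cursors c1@2 c2@2, authorship ...
After op 5 (insert('r')): buffer="ierrr" (len 5), cursors c1@4 c2@4, authorship ..12.
After op 6 (insert('n')): buffer="ierrnnr" (len 7), cursors c1@6 c2@6, authorship ..1212.

Answer: ierrnnr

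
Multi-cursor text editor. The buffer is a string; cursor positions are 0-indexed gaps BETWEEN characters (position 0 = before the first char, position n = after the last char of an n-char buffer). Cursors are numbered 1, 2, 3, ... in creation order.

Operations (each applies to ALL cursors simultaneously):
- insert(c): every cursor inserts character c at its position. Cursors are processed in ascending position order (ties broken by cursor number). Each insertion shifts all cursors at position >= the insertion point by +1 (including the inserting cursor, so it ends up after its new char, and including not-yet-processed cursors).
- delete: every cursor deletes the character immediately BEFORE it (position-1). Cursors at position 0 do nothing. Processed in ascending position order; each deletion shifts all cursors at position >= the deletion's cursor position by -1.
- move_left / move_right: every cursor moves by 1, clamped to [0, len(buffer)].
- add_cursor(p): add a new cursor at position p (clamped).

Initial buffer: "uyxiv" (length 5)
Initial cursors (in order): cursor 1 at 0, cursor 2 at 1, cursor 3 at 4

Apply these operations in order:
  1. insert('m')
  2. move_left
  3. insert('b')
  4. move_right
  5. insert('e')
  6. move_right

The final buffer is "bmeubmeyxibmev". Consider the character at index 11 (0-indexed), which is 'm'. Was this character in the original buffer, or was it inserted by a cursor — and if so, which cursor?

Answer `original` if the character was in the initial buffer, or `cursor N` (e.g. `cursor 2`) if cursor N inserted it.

After op 1 (insert('m')): buffer="mumyximv" (len 8), cursors c1@1 c2@3 c3@7, authorship 1.2...3.
After op 2 (move_left): buffer="mumyximv" (len 8), cursors c1@0 c2@2 c3@6, authorship 1.2...3.
After op 3 (insert('b')): buffer="bmubmyxibmv" (len 11), cursors c1@1 c2@4 c3@9, authorship 11.22...33.
After op 4 (move_right): buffer="bmubmyxibmv" (len 11), cursors c1@2 c2@5 c3@10, authorship 11.22...33.
After op 5 (insert('e')): buffer="bmeubmeyxibmev" (len 14), cursors c1@3 c2@7 c3@13, authorship 111.222...333.
After op 6 (move_right): buffer="bmeubmeyxibmev" (len 14), cursors c1@4 c2@8 c3@14, authorship 111.222...333.
Authorship (.=original, N=cursor N): 1 1 1 . 2 2 2 . . . 3 3 3 .
Index 11: author = 3

Answer: cursor 3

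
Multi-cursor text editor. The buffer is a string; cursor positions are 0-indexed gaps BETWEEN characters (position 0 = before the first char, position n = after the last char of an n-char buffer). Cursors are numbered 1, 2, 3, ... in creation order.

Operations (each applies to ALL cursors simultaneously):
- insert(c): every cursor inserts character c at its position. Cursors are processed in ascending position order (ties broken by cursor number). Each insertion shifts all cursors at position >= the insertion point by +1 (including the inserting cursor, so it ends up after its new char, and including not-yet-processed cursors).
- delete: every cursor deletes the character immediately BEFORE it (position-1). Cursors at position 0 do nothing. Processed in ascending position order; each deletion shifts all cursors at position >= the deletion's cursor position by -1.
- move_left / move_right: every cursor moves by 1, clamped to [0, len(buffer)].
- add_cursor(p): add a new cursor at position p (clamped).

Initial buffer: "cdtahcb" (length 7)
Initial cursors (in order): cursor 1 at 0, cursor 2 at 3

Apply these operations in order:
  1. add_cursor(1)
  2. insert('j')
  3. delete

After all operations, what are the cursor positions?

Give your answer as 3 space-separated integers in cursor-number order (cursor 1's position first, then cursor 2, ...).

Answer: 0 3 1

Derivation:
After op 1 (add_cursor(1)): buffer="cdtahcb" (len 7), cursors c1@0 c3@1 c2@3, authorship .......
After op 2 (insert('j')): buffer="jcjdtjahcb" (len 10), cursors c1@1 c3@3 c2@6, authorship 1.3..2....
After op 3 (delete): buffer="cdtahcb" (len 7), cursors c1@0 c3@1 c2@3, authorship .......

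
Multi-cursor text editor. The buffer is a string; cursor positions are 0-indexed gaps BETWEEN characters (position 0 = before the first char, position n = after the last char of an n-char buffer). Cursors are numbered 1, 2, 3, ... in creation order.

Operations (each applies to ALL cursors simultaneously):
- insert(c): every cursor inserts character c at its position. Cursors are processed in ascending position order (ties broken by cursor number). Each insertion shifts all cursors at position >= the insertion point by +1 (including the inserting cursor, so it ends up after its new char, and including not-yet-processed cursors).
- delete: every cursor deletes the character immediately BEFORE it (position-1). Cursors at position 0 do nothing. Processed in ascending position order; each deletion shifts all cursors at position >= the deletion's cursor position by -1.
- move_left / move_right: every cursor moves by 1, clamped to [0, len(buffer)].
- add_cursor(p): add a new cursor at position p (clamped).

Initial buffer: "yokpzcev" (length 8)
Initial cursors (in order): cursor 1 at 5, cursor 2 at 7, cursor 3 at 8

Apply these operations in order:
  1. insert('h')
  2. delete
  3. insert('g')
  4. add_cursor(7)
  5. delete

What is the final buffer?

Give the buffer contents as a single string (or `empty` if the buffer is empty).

Answer: yokpzev

Derivation:
After op 1 (insert('h')): buffer="yokpzhcehvh" (len 11), cursors c1@6 c2@9 c3@11, authorship .....1..2.3
After op 2 (delete): buffer="yokpzcev" (len 8), cursors c1@5 c2@7 c3@8, authorship ........
After op 3 (insert('g')): buffer="yokpzgcegvg" (len 11), cursors c1@6 c2@9 c3@11, authorship .....1..2.3
After op 4 (add_cursor(7)): buffer="yokpzgcegvg" (len 11), cursors c1@6 c4@7 c2@9 c3@11, authorship .....1..2.3
After op 5 (delete): buffer="yokpzev" (len 7), cursors c1@5 c4@5 c2@6 c3@7, authorship .......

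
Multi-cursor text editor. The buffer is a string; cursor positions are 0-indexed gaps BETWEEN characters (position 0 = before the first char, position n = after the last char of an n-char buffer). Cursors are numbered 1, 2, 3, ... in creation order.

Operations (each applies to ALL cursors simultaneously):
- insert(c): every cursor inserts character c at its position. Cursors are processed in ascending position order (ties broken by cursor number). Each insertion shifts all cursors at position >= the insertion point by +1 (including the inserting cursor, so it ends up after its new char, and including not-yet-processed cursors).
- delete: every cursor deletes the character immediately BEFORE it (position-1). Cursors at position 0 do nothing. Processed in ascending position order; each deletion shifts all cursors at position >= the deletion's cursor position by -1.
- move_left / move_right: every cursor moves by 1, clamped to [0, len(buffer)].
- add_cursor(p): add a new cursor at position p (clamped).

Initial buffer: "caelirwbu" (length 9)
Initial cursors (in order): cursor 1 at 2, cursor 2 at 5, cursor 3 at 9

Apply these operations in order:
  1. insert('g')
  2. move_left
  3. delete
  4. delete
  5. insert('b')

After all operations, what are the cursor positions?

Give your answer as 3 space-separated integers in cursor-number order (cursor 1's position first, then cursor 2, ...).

After op 1 (insert('g')): buffer="cageligrwbug" (len 12), cursors c1@3 c2@7 c3@12, authorship ..1...2....3
After op 2 (move_left): buffer="cageligrwbug" (len 12), cursors c1@2 c2@6 c3@11, authorship ..1...2....3
After op 3 (delete): buffer="cgelgrwbg" (len 9), cursors c1@1 c2@4 c3@8, authorship .1..2...3
After op 4 (delete): buffer="gegrwg" (len 6), cursors c1@0 c2@2 c3@5, authorship 1.2..3
After op 5 (insert('b')): buffer="bgebgrwbg" (len 9), cursors c1@1 c2@4 c3@8, authorship 11.22..33

Answer: 1 4 8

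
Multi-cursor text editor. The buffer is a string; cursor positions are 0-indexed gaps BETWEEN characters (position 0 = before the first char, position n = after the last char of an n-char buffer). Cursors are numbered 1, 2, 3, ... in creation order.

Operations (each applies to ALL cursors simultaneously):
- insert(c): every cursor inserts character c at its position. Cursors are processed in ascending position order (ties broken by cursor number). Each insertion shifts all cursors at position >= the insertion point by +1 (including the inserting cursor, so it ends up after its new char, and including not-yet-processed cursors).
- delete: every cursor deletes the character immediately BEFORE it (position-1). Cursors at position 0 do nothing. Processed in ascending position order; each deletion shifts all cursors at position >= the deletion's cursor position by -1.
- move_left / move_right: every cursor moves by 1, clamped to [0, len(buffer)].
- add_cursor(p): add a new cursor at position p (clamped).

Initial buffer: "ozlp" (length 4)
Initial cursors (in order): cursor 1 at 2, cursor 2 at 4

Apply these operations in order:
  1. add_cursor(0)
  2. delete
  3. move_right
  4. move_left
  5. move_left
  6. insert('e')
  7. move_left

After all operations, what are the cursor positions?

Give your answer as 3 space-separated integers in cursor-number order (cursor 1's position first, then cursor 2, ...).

Answer: 2 2 2

Derivation:
After op 1 (add_cursor(0)): buffer="ozlp" (len 4), cursors c3@0 c1@2 c2@4, authorship ....
After op 2 (delete): buffer="ol" (len 2), cursors c3@0 c1@1 c2@2, authorship ..
After op 3 (move_right): buffer="ol" (len 2), cursors c3@1 c1@2 c2@2, authorship ..
After op 4 (move_left): buffer="ol" (len 2), cursors c3@0 c1@1 c2@1, authorship ..
After op 5 (move_left): buffer="ol" (len 2), cursors c1@0 c2@0 c3@0, authorship ..
After op 6 (insert('e')): buffer="eeeol" (len 5), cursors c1@3 c2@3 c3@3, authorship 123..
After op 7 (move_left): buffer="eeeol" (len 5), cursors c1@2 c2@2 c3@2, authorship 123..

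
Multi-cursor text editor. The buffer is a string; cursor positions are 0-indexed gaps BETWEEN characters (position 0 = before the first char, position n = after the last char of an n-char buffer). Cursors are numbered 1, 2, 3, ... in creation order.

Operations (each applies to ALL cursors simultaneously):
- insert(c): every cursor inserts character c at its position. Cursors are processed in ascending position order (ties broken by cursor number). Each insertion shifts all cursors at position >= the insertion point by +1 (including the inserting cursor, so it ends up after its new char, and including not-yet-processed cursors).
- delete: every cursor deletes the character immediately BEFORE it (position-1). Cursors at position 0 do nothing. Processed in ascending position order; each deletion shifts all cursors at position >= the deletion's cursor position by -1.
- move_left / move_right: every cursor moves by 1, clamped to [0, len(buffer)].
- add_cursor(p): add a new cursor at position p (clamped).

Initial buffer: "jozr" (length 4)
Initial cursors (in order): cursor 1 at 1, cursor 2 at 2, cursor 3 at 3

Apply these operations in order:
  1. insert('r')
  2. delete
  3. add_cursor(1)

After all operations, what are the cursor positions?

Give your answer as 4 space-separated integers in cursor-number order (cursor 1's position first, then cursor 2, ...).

Answer: 1 2 3 1

Derivation:
After op 1 (insert('r')): buffer="jrorzrr" (len 7), cursors c1@2 c2@4 c3@6, authorship .1.2.3.
After op 2 (delete): buffer="jozr" (len 4), cursors c1@1 c2@2 c3@3, authorship ....
After op 3 (add_cursor(1)): buffer="jozr" (len 4), cursors c1@1 c4@1 c2@2 c3@3, authorship ....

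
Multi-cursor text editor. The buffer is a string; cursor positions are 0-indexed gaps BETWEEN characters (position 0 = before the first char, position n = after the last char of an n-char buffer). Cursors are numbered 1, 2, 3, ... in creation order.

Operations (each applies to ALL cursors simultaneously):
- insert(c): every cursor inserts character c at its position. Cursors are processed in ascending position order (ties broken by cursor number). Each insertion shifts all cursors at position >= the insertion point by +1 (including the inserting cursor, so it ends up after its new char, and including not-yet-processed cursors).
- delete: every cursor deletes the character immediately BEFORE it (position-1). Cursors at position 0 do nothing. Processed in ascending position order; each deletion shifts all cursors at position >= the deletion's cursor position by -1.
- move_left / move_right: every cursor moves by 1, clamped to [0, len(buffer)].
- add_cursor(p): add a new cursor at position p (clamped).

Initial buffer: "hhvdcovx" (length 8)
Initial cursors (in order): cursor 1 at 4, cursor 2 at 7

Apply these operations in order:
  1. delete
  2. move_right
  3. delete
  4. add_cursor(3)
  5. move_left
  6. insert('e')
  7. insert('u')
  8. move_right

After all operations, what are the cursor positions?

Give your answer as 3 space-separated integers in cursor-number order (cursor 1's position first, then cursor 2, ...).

After op 1 (delete): buffer="hhvcox" (len 6), cursors c1@3 c2@5, authorship ......
After op 2 (move_right): buffer="hhvcox" (len 6), cursors c1@4 c2@6, authorship ......
After op 3 (delete): buffer="hhvo" (len 4), cursors c1@3 c2@4, authorship ....
After op 4 (add_cursor(3)): buffer="hhvo" (len 4), cursors c1@3 c3@3 c2@4, authorship ....
After op 5 (move_left): buffer="hhvo" (len 4), cursors c1@2 c3@2 c2@3, authorship ....
After op 6 (insert('e')): buffer="hheeveo" (len 7), cursors c1@4 c3@4 c2@6, authorship ..13.2.
After op 7 (insert('u')): buffer="hheeuuveuo" (len 10), cursors c1@6 c3@6 c2@9, authorship ..1313.22.
After op 8 (move_right): buffer="hheeuuveuo" (len 10), cursors c1@7 c3@7 c2@10, authorship ..1313.22.

Answer: 7 10 7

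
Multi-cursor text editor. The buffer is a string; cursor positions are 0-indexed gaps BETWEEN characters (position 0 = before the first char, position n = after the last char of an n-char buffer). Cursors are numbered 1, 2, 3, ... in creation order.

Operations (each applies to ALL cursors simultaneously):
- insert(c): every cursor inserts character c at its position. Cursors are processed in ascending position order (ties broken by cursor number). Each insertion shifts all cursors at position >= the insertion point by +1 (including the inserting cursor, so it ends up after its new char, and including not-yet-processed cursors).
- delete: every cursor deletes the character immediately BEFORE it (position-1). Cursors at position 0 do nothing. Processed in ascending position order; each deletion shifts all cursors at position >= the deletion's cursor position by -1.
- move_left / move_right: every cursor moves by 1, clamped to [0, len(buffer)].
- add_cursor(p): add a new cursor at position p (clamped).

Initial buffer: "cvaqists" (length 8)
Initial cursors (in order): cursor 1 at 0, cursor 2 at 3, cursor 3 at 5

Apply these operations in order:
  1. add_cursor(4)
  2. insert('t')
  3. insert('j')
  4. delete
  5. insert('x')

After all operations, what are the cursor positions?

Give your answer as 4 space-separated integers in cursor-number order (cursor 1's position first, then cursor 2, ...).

After op 1 (add_cursor(4)): buffer="cvaqists" (len 8), cursors c1@0 c2@3 c4@4 c3@5, authorship ........
After op 2 (insert('t')): buffer="tcvatqtitsts" (len 12), cursors c1@1 c2@5 c4@7 c3@9, authorship 1...2.4.3...
After op 3 (insert('j')): buffer="tjcvatjqtjitjsts" (len 16), cursors c1@2 c2@7 c4@10 c3@13, authorship 11...22.44.33...
After op 4 (delete): buffer="tcvatqtitsts" (len 12), cursors c1@1 c2@5 c4@7 c3@9, authorship 1...2.4.3...
After op 5 (insert('x')): buffer="txcvatxqtxitxsts" (len 16), cursors c1@2 c2@7 c4@10 c3@13, authorship 11...22.44.33...

Answer: 2 7 13 10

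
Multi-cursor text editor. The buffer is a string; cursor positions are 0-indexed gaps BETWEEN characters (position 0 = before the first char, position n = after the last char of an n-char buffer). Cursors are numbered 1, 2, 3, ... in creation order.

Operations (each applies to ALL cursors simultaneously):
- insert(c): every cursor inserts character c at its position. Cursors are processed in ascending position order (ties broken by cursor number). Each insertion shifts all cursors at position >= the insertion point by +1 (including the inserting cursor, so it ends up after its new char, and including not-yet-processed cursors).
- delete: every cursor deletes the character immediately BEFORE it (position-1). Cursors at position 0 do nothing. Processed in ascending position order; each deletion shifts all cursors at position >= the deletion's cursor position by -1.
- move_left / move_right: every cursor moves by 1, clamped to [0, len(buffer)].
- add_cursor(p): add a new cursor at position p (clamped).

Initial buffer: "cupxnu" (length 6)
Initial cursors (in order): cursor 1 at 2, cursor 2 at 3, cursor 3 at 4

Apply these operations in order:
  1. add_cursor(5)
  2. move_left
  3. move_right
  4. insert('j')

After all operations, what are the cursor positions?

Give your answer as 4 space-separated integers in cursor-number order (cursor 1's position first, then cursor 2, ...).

After op 1 (add_cursor(5)): buffer="cupxnu" (len 6), cursors c1@2 c2@3 c3@4 c4@5, authorship ......
After op 2 (move_left): buffer="cupxnu" (len 6), cursors c1@1 c2@2 c3@3 c4@4, authorship ......
After op 3 (move_right): buffer="cupxnu" (len 6), cursors c1@2 c2@3 c3@4 c4@5, authorship ......
After op 4 (insert('j')): buffer="cujpjxjnju" (len 10), cursors c1@3 c2@5 c3@7 c4@9, authorship ..1.2.3.4.

Answer: 3 5 7 9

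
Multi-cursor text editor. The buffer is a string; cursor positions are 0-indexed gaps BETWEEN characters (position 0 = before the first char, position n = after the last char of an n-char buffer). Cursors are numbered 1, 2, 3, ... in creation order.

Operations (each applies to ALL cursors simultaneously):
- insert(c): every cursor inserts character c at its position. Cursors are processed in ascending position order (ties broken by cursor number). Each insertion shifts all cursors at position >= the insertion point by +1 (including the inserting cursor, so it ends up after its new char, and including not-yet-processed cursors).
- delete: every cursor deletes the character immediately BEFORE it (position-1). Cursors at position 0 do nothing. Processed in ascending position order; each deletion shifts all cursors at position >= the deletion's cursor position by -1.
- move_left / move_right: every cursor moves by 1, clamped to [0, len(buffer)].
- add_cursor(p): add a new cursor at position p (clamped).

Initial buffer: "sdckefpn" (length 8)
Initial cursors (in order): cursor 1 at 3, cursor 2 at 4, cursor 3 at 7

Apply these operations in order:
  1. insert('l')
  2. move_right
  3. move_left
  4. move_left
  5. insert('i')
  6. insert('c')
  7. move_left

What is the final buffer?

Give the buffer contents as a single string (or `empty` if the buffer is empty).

Answer: sdciclkiclefpicln

Derivation:
After op 1 (insert('l')): buffer="sdclklefpln" (len 11), cursors c1@4 c2@6 c3@10, authorship ...1.2...3.
After op 2 (move_right): buffer="sdclklefpln" (len 11), cursors c1@5 c2@7 c3@11, authorship ...1.2...3.
After op 3 (move_left): buffer="sdclklefpln" (len 11), cursors c1@4 c2@6 c3@10, authorship ...1.2...3.
After op 4 (move_left): buffer="sdclklefpln" (len 11), cursors c1@3 c2@5 c3@9, authorship ...1.2...3.
After op 5 (insert('i')): buffer="sdcilkilefpiln" (len 14), cursors c1@4 c2@7 c3@12, authorship ...11.22...33.
After op 6 (insert('c')): buffer="sdciclkiclefpicln" (len 17), cursors c1@5 c2@9 c3@15, authorship ...111.222...333.
After op 7 (move_left): buffer="sdciclkiclefpicln" (len 17), cursors c1@4 c2@8 c3@14, authorship ...111.222...333.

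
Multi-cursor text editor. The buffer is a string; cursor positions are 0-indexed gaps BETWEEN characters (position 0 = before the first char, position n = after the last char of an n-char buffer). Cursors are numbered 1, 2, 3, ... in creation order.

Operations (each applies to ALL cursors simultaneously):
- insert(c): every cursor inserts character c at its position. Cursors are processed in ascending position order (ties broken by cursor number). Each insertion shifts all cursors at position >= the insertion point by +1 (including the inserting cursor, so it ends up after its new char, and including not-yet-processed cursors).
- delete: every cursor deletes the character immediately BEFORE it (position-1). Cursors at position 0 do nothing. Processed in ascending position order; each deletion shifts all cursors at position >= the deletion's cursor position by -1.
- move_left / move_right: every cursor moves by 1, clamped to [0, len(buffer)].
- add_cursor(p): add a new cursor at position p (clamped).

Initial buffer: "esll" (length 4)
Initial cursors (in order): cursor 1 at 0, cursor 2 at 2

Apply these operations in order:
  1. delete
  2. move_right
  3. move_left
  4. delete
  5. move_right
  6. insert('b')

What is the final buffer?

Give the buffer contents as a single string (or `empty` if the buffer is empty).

Answer: lbbl

Derivation:
After op 1 (delete): buffer="ell" (len 3), cursors c1@0 c2@1, authorship ...
After op 2 (move_right): buffer="ell" (len 3), cursors c1@1 c2@2, authorship ...
After op 3 (move_left): buffer="ell" (len 3), cursors c1@0 c2@1, authorship ...
After op 4 (delete): buffer="ll" (len 2), cursors c1@0 c2@0, authorship ..
After op 5 (move_right): buffer="ll" (len 2), cursors c1@1 c2@1, authorship ..
After op 6 (insert('b')): buffer="lbbl" (len 4), cursors c1@3 c2@3, authorship .12.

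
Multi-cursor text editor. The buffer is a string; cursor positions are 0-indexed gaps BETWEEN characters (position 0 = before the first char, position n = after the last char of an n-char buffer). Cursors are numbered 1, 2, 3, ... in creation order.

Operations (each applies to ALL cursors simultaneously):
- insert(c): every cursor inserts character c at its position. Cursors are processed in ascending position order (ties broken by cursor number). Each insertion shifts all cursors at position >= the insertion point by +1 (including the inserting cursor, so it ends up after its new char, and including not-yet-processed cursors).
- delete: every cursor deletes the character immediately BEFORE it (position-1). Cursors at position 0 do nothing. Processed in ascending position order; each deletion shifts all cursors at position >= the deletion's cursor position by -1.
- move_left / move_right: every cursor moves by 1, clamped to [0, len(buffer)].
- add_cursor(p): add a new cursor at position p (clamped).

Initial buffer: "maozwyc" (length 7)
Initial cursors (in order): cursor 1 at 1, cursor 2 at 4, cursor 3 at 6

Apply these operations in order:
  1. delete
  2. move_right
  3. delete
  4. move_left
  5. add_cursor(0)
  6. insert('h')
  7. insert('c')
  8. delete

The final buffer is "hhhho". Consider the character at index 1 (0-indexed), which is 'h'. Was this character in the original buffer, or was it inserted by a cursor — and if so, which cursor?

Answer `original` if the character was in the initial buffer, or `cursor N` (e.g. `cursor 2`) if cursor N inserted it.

After op 1 (delete): buffer="aowc" (len 4), cursors c1@0 c2@2 c3@3, authorship ....
After op 2 (move_right): buffer="aowc" (len 4), cursors c1@1 c2@3 c3@4, authorship ....
After op 3 (delete): buffer="o" (len 1), cursors c1@0 c2@1 c3@1, authorship .
After op 4 (move_left): buffer="o" (len 1), cursors c1@0 c2@0 c3@0, authorship .
After op 5 (add_cursor(0)): buffer="o" (len 1), cursors c1@0 c2@0 c3@0 c4@0, authorship .
After op 6 (insert('h')): buffer="hhhho" (len 5), cursors c1@4 c2@4 c3@4 c4@4, authorship 1234.
After op 7 (insert('c')): buffer="hhhhcccco" (len 9), cursors c1@8 c2@8 c3@8 c4@8, authorship 12341234.
After op 8 (delete): buffer="hhhho" (len 5), cursors c1@4 c2@4 c3@4 c4@4, authorship 1234.
Authorship (.=original, N=cursor N): 1 2 3 4 .
Index 1: author = 2

Answer: cursor 2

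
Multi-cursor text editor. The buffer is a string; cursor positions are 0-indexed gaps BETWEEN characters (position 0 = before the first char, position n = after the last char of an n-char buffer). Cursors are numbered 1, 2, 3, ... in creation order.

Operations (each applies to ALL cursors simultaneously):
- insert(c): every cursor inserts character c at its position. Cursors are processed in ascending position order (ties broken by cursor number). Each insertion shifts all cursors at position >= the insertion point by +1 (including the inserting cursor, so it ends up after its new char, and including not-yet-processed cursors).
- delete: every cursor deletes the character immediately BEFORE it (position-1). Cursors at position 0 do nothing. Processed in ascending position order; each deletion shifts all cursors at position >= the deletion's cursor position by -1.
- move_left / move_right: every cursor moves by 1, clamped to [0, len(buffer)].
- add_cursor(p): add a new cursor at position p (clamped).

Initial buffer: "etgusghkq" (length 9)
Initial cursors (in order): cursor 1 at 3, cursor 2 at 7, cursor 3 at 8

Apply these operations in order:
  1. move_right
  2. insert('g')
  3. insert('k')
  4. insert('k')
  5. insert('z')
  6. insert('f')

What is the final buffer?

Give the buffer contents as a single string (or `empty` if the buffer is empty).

Answer: etgugkkzfsghkgkkzfqgkkzf

Derivation:
After op 1 (move_right): buffer="etgusghkq" (len 9), cursors c1@4 c2@8 c3@9, authorship .........
After op 2 (insert('g')): buffer="etgugsghkgqg" (len 12), cursors c1@5 c2@10 c3@12, authorship ....1....2.3
After op 3 (insert('k')): buffer="etgugksghkgkqgk" (len 15), cursors c1@6 c2@12 c3@15, authorship ....11....22.33
After op 4 (insert('k')): buffer="etgugkksghkgkkqgkk" (len 18), cursors c1@7 c2@14 c3@18, authorship ....111....222.333
After op 5 (insert('z')): buffer="etgugkkzsghkgkkzqgkkz" (len 21), cursors c1@8 c2@16 c3@21, authorship ....1111....2222.3333
After op 6 (insert('f')): buffer="etgugkkzfsghkgkkzfqgkkzf" (len 24), cursors c1@9 c2@18 c3@24, authorship ....11111....22222.33333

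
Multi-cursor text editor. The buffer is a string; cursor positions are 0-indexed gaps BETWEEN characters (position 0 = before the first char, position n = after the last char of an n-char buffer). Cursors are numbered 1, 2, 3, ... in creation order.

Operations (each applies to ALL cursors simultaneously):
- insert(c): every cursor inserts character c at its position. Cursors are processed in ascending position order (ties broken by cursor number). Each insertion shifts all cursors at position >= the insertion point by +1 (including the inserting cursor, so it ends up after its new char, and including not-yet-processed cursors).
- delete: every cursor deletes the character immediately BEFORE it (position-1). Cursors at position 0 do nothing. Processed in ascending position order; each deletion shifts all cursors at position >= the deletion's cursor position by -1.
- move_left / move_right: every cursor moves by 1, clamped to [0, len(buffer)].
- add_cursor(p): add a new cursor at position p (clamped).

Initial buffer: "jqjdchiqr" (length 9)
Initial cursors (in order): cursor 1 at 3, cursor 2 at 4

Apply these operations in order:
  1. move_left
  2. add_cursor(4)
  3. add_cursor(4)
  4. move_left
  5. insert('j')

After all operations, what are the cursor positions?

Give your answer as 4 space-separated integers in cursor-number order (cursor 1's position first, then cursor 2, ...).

Answer: 2 4 7 7

Derivation:
After op 1 (move_left): buffer="jqjdchiqr" (len 9), cursors c1@2 c2@3, authorship .........
After op 2 (add_cursor(4)): buffer="jqjdchiqr" (len 9), cursors c1@2 c2@3 c3@4, authorship .........
After op 3 (add_cursor(4)): buffer="jqjdchiqr" (len 9), cursors c1@2 c2@3 c3@4 c4@4, authorship .........
After op 4 (move_left): buffer="jqjdchiqr" (len 9), cursors c1@1 c2@2 c3@3 c4@3, authorship .........
After op 5 (insert('j')): buffer="jjqjjjjdchiqr" (len 13), cursors c1@2 c2@4 c3@7 c4@7, authorship .1.2.34......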